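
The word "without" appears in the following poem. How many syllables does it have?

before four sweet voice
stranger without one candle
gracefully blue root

"without" has 2 syllables.

2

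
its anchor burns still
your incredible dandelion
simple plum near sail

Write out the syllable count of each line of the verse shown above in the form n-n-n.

5-9-5

Line 1: its (1), anchor (2), burns (1), still (1) → 5
Line 2: your (1), incredible (4), dandelion (4) → 9
Line 3: simple (2), plum (1), near (1), sail (1) → 5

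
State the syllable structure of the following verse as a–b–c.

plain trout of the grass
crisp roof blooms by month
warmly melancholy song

Line 1: plain(1) + trout(1) + of(1) + the(1) + grass(1) = 5
Line 2: crisp(1) + roof(1) + blooms(1) + by(1) + month(1) = 5
Line 3: warmly(2) + melancholy(4) + song(1) = 7

5–5–7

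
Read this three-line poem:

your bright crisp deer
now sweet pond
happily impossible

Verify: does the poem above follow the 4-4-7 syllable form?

Line 1: "your bright crisp deer": 1+1+1+1 = 4 ✓
Line 2: "now sweet pond": 1+1+1 = 3 (expected 4)
Line 3: "happily impossible": 3+4 = 7 ✓

No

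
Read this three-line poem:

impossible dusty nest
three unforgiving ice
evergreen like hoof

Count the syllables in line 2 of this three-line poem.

6

Line 2: three(1) + unforgiving(4) + ice(1) = 6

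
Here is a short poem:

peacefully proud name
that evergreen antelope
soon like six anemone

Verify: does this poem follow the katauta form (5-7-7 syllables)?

Yes

Line 1: peacefully (3), proud (1), name (1) → 5 ✓
Line 2: that (1), evergreen (3), antelope (3) → 7 ✓
Line 3: soon (1), like (1), six (1), anemone (4) → 7 ✓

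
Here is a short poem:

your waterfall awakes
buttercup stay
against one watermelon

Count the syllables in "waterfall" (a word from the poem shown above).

3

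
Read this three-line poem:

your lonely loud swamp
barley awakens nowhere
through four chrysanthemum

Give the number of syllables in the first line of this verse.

5

The first line: your (1), lonely (2), loud (1), swamp (1) → 5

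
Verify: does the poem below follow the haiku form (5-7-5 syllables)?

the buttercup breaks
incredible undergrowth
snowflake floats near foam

Yes

Line 1: the (1), buttercup (3), breaks (1) → 5 ✓
Line 2: incredible (4), undergrowth (3) → 7 ✓
Line 3: snowflake (2), floats (1), near (1), foam (1) → 5 ✓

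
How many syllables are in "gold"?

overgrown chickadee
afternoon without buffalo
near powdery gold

1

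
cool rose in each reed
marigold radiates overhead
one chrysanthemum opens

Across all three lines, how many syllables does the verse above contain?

21

Line 1: cool (1), rose (1), in (1), each (1), reed (1) → 5
Line 2: marigold (3), radiates (3), overhead (3) → 9
Line 3: one (1), chrysanthemum (4), opens (2) → 7
Total: 5 + 9 + 7 = 21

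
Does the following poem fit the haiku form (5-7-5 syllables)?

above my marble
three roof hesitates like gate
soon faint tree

Line 1: above (2), my (1), marble (2) → 5 ✓
Line 2: three (1), roof (1), hesitates (3), like (1), gate (1) → 7 ✓
Line 3: soon (1), faint (1), tree (1) → 3 (expected 5)

No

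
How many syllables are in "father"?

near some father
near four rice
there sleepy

2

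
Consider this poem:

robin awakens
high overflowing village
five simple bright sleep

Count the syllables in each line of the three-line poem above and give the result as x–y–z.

5–7–5

Line 1: "robin awakens": 2+3 = 5
Line 2: "high overflowing village": 1+4+2 = 7
Line 3: "five simple bright sleep": 1+2+1+1 = 5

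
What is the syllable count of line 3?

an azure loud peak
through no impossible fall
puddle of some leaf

5

Line 3: puddle(2) + of(1) + some(1) + leaf(1) = 5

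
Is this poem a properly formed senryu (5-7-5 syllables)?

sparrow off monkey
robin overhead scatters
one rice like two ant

Line 1: "sparrow off monkey": 2+1+2 = 5 ✓
Line 2: "robin overhead scatters": 2+3+2 = 7 ✓
Line 3: "one rice like two ant": 1+1+1+1+1 = 5 ✓

Yes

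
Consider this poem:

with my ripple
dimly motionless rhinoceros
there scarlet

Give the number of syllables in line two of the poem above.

Line two: dimly(2) + motionless(3) + rhinoceros(4) = 9

9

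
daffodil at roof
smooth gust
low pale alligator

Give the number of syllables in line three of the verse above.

6

Line three: low (1), pale (1), alligator (4) → 6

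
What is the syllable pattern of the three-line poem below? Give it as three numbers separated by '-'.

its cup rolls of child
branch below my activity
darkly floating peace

Line 1: "its cup rolls of child": 1+1+1+1+1 = 5
Line 2: "branch below my activity": 1+2+1+4 = 8
Line 3: "darkly floating peace": 2+2+1 = 5

5-8-5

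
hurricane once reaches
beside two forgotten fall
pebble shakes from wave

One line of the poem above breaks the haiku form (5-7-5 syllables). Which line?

Line 1

Line 1: "hurricane once reaches": 3+1+2 = 6 (expected 5)
Line 2: "beside two forgotten fall": 2+1+3+1 = 7 ✓
Line 3: "pebble shakes from wave": 2+1+1+1 = 5 ✓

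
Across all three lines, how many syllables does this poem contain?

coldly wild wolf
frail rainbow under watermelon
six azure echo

18

Line 1: coldly(2) + wild(1) + wolf(1) = 4
Line 2: frail(1) + rainbow(2) + under(2) + watermelon(4) = 9
Line 3: six(1) + azure(2) + echo(2) = 5
Total: 4 + 9 + 5 = 18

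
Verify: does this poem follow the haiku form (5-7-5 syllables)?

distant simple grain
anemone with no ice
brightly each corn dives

Yes

Line 1: distant(2) + simple(2) + grain(1) = 5 ✓
Line 2: anemone(4) + with(1) + no(1) + ice(1) = 7 ✓
Line 3: brightly(2) + each(1) + corn(1) + dives(1) = 5 ✓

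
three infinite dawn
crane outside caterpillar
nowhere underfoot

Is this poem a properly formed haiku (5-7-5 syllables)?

Yes

Line 1: three(1) + infinite(3) + dawn(1) = 5 ✓
Line 2: crane(1) + outside(2) + caterpillar(4) = 7 ✓
Line 3: nowhere(2) + underfoot(3) = 5 ✓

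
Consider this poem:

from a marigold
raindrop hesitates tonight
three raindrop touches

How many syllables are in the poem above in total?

17

Line 1: "from a marigold": 1+1+3 = 5
Line 2: "raindrop hesitates tonight": 2+3+2 = 7
Line 3: "three raindrop touches": 1+2+2 = 5
Total: 5 + 7 + 5 = 17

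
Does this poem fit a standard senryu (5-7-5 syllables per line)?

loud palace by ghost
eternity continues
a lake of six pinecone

No

Line 1: "loud palace by ghost": 1+2+1+1 = 5 ✓
Line 2: "eternity continues": 4+3 = 7 ✓
Line 3: "a lake of six pinecone": 1+1+1+1+2 = 6 (expected 5)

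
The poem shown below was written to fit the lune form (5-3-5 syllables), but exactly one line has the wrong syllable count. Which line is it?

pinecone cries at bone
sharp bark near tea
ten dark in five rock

Line 1: pinecone(2) + cries(1) + at(1) + bone(1) = 5 ✓
Line 2: sharp(1) + bark(1) + near(1) + tea(1) = 4 (expected 3)
Line 3: ten(1) + dark(1) + in(1) + five(1) + rock(1) = 5 ✓

The second line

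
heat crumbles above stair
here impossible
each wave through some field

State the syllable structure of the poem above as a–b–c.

Line 1: heat(1) + crumbles(2) + above(2) + stair(1) = 6
Line 2: here(1) + impossible(4) = 5
Line 3: each(1) + wave(1) + through(1) + some(1) + field(1) = 5

6–5–5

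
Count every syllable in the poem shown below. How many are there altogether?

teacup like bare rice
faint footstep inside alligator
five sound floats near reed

Line 1: teacup (2), like (1), bare (1), rice (1) → 5
Line 2: faint (1), footstep (2), inside (2), alligator (4) → 9
Line 3: five (1), sound (1), floats (1), near (1), reed (1) → 5
Total: 5 + 9 + 5 = 19

19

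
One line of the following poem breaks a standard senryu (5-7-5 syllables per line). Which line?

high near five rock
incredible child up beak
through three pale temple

The first line

Line 1: high (1), near (1), five (1), rock (1) → 4 (expected 5)
Line 2: incredible (4), child (1), up (1), beak (1) → 7 ✓
Line 3: through (1), three (1), pale (1), temple (2) → 5 ✓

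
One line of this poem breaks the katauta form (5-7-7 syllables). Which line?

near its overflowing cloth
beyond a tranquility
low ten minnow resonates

Line 1

Line 1: near (1), its (1), overflowing (4), cloth (1) → 7 (expected 5)
Line 2: beyond (2), a (1), tranquility (4) → 7 ✓
Line 3: low (1), ten (1), minnow (2), resonates (3) → 7 ✓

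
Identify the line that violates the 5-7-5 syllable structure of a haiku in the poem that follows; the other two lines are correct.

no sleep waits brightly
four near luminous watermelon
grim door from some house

Line 1: no (1), sleep (1), waits (1), brightly (2) → 5 ✓
Line 2: four (1), near (1), luminous (3), watermelon (4) → 9 (expected 7)
Line 3: grim (1), door (1), from (1), some (1), house (1) → 5 ✓

The second line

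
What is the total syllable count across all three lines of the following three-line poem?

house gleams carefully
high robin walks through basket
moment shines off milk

Line 1: house (1), gleams (1), carefully (3) → 5
Line 2: high (1), robin (2), walks (1), through (1), basket (2) → 7
Line 3: moment (2), shines (1), off (1), milk (1) → 5
Total: 5 + 7 + 5 = 17

17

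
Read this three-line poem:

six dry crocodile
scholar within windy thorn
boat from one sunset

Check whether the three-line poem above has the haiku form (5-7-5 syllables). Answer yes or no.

Line 1: six (1), dry (1), crocodile (3) → 5 ✓
Line 2: scholar (2), within (2), windy (2), thorn (1) → 7 ✓
Line 3: boat (1), from (1), one (1), sunset (2) → 5 ✓

Yes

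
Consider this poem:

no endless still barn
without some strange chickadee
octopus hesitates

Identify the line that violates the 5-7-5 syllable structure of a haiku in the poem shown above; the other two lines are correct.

The third line

Line 1: no(1) + endless(2) + still(1) + barn(1) = 5 ✓
Line 2: without(2) + some(1) + strange(1) + chickadee(3) = 7 ✓
Line 3: octopus(3) + hesitates(3) = 6 (expected 5)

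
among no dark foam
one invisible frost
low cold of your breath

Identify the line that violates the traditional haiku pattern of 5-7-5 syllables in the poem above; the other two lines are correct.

Line 2

Line 1: "among no dark foam": 2+1+1+1 = 5 ✓
Line 2: "one invisible frost": 1+4+1 = 6 (expected 7)
Line 3: "low cold of your breath": 1+1+1+1+1 = 5 ✓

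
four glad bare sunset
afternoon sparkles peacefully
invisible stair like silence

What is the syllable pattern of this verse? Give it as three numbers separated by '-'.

Line 1: four (1), glad (1), bare (1), sunset (2) → 5
Line 2: afternoon (3), sparkles (2), peacefully (3) → 8
Line 3: invisible (4), stair (1), like (1), silence (2) → 8

5-8-8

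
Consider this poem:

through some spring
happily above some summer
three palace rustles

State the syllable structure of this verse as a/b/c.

Line 1: through(1) + some(1) + spring(1) = 3
Line 2: happily(3) + above(2) + some(1) + summer(2) = 8
Line 3: three(1) + palace(2) + rustles(2) = 5

3/8/5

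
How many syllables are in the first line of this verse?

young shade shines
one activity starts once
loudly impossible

The first line: "young shade shines": 1+1+1 = 3

3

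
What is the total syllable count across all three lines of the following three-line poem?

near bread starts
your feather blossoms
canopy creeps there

13

Line 1: near (1), bread (1), starts (1) → 3
Line 2: your (1), feather (2), blossoms (2) → 5
Line 3: canopy (3), creeps (1), there (1) → 5
Total: 3 + 5 + 5 = 13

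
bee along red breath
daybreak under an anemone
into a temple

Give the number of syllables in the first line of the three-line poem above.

5

The first line: bee (1), along (2), red (1), breath (1) → 5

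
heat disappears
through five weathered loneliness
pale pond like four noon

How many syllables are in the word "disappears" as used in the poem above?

3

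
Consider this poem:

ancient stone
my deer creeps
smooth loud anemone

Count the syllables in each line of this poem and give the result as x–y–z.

Line 1: "ancient stone": 2+1 = 3
Line 2: "my deer creeps": 1+1+1 = 3
Line 3: "smooth loud anemone": 1+1+4 = 6

3–3–6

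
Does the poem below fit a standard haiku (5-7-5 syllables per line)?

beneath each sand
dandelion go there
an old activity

No

Line 1: "beneath each sand": 2+1+1 = 4 (expected 5)
Line 2: "dandelion go there": 4+1+1 = 6 (expected 7)
Line 3: "an old activity": 1+1+4 = 6 (expected 5)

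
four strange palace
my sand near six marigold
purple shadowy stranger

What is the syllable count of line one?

Line one: four (1), strange (1), palace (2) → 4

4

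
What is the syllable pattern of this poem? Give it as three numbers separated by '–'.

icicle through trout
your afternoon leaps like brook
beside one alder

5–7–5

Line 1: "icicle through trout": 3+1+1 = 5
Line 2: "your afternoon leaps like brook": 1+3+1+1+1 = 7
Line 3: "beside one alder": 2+1+2 = 5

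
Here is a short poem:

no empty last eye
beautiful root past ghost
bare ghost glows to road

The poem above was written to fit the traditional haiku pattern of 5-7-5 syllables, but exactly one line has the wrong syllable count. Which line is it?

Line 1: no (1), empty (2), last (1), eye (1) → 5 ✓
Line 2: beautiful (3), root (1), past (1), ghost (1) → 6 (expected 7)
Line 3: bare (1), ghost (1), glows (1), to (1), road (1) → 5 ✓

Line 2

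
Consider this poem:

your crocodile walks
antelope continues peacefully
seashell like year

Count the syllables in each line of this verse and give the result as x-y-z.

5-9-4

Line 1: your (1), crocodile (3), walks (1) → 5
Line 2: antelope (3), continues (3), peacefully (3) → 9
Line 3: seashell (2), like (1), year (1) → 4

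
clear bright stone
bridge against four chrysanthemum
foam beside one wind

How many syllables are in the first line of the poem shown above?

The first line: "clear bright stone": 1+1+1 = 3

3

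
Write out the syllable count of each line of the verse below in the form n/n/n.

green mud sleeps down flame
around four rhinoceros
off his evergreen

Line 1: green(1) + mud(1) + sleeps(1) + down(1) + flame(1) = 5
Line 2: around(2) + four(1) + rhinoceros(4) = 7
Line 3: off(1) + his(1) + evergreen(3) = 5

5/7/5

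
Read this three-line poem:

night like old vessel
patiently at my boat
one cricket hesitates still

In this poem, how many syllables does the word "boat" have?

1

"boat" has 1 syllable.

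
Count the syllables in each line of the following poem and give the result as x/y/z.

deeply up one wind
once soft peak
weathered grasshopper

5/3/5

Line 1: deeply (2), up (1), one (1), wind (1) → 5
Line 2: once (1), soft (1), peak (1) → 3
Line 3: weathered (2), grasshopper (3) → 5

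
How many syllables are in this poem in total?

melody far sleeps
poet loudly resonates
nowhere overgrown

Line 1: melody (3), far (1), sleeps (1) → 5
Line 2: poet (2), loudly (2), resonates (3) → 7
Line 3: nowhere (2), overgrown (3) → 5
Total: 5 + 7 + 5 = 17

17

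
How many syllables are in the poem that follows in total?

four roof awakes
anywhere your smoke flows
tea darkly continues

Line 1: four(1) + roof(1) + awakes(2) = 4
Line 2: anywhere(3) + your(1) + smoke(1) + flows(1) = 6
Line 3: tea(1) + darkly(2) + continues(3) = 6
Total: 4 + 6 + 6 = 16

16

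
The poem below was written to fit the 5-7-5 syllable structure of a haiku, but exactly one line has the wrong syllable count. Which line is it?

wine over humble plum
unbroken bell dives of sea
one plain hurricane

Line 1

Line 1: "wine over humble plum": 1+2+2+1 = 6 (expected 5)
Line 2: "unbroken bell dives of sea": 3+1+1+1+1 = 7 ✓
Line 3: "one plain hurricane": 1+1+3 = 5 ✓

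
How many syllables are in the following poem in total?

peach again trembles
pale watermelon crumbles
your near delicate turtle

Line 1: peach(1) + again(2) + trembles(2) = 5
Line 2: pale(1) + watermelon(4) + crumbles(2) = 7
Line 3: your(1) + near(1) + delicate(3) + turtle(2) = 7
Total: 5 + 7 + 7 = 19

19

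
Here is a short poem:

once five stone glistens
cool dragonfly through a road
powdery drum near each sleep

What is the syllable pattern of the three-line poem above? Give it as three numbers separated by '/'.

Line 1: "once five stone glistens": 1+1+1+2 = 5
Line 2: "cool dragonfly through a road": 1+3+1+1+1 = 7
Line 3: "powdery drum near each sleep": 3+1+1+1+1 = 7

5/7/7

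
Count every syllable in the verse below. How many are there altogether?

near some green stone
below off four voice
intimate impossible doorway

Line 1: "near some green stone": 1+1+1+1 = 4
Line 2: "below off four voice": 2+1+1+1 = 5
Line 3: "intimate impossible doorway": 3+4+2 = 9
Total: 4 + 5 + 9 = 18

18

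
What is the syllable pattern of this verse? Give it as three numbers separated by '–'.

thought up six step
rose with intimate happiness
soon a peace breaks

Line 1: "thought up six step": 1+1+1+1 = 4
Line 2: "rose with intimate happiness": 1+1+3+3 = 8
Line 3: "soon a peace breaks": 1+1+1+1 = 4

4–8–4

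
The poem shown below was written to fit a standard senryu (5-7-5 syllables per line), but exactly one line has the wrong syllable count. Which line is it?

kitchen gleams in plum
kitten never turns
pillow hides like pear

Line 1: kitchen (2), gleams (1), in (1), plum (1) → 5 ✓
Line 2: kitten (2), never (2), turns (1) → 5 (expected 7)
Line 3: pillow (2), hides (1), like (1), pear (1) → 5 ✓

Line 2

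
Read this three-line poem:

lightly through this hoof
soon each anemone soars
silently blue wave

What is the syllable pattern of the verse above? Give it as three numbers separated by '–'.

5–7–5

Line 1: lightly (2), through (1), this (1), hoof (1) → 5
Line 2: soon (1), each (1), anemone (4), soars (1) → 7
Line 3: silently (3), blue (1), wave (1) → 5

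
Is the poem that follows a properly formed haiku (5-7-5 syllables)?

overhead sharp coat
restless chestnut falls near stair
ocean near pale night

Line 1: "overhead sharp coat": 3+1+1 = 5 ✓
Line 2: "restless chestnut falls near stair": 2+2+1+1+1 = 7 ✓
Line 3: "ocean near pale night": 2+1+1+1 = 5 ✓

Yes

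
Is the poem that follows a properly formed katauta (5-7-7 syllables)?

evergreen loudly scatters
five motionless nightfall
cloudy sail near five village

No

Line 1: "evergreen loudly scatters": 3+2+2 = 7 (expected 5)
Line 2: "five motionless nightfall": 1+3+2 = 6 (expected 7)
Line 3: "cloudy sail near five village": 2+1+1+1+2 = 7 ✓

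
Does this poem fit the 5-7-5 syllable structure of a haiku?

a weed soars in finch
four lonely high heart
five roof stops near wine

No

Line 1: "a weed soars in finch": 1+1+1+1+1 = 5 ✓
Line 2: "four lonely high heart": 1+2+1+1 = 5 (expected 7)
Line 3: "five roof stops near wine": 1+1+1+1+1 = 5 ✓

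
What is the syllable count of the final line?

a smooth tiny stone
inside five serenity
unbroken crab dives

5

The final line: unbroken(3) + crab(1) + dives(1) = 5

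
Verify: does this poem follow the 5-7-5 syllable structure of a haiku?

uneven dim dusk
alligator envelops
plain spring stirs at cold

Yes

Line 1: uneven (3), dim (1), dusk (1) → 5 ✓
Line 2: alligator (4), envelops (3) → 7 ✓
Line 3: plain (1), spring (1), stirs (1), at (1), cold (1) → 5 ✓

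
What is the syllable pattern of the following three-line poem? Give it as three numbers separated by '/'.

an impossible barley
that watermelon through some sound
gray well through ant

7/8/4

Line 1: an (1), impossible (4), barley (2) → 7
Line 2: that (1), watermelon (4), through (1), some (1), sound (1) → 8
Line 3: gray (1), well (1), through (1), ant (1) → 4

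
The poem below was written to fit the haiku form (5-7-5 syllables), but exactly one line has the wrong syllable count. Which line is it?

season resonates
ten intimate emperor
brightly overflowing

Line 1: season (2), resonates (3) → 5 ✓
Line 2: ten (1), intimate (3), emperor (3) → 7 ✓
Line 3: brightly (2), overflowing (4) → 6 (expected 5)

Line 3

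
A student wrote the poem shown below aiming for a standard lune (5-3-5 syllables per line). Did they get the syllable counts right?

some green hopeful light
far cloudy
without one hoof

Line 1: some (1), green (1), hopeful (2), light (1) → 5 ✓
Line 2: far (1), cloudy (2) → 3 ✓
Line 3: without (2), one (1), hoof (1) → 4 (expected 5)

No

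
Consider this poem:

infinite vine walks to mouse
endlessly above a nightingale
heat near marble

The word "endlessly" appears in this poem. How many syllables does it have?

3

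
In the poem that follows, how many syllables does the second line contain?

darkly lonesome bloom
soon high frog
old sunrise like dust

3

The second line: "soon high frog": 1+1+1 = 3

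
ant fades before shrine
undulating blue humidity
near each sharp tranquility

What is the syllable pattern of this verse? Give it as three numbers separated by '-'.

5-9-7

Line 1: "ant fades before shrine": 1+1+2+1 = 5
Line 2: "undulating blue humidity": 4+1+4 = 9
Line 3: "near each sharp tranquility": 1+1+1+4 = 7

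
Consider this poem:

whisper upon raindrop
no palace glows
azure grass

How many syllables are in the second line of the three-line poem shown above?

4

The second line: "no palace glows": 1+2+1 = 4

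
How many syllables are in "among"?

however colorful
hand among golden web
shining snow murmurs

2

"among" has 2 syllables.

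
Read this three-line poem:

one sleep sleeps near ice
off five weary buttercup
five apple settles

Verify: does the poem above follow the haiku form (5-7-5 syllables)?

Yes

Line 1: one (1), sleep (1), sleeps (1), near (1), ice (1) → 5 ✓
Line 2: off (1), five (1), weary (2), buttercup (3) → 7 ✓
Line 3: five (1), apple (2), settles (2) → 5 ✓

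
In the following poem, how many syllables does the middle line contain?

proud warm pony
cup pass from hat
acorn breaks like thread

The middle line: cup(1) + pass(1) + from(1) + hat(1) = 4

4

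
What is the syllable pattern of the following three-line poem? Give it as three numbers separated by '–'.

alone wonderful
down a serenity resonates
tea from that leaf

5–9–4

Line 1: alone(2) + wonderful(3) = 5
Line 2: down(1) + a(1) + serenity(4) + resonates(3) = 9
Line 3: tea(1) + from(1) + that(1) + leaf(1) = 4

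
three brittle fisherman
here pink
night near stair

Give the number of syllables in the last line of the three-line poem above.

3

The last line: night (1), near (1), stair (1) → 3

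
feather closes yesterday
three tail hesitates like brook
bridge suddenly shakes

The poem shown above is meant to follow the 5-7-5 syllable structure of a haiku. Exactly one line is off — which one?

The first line

Line 1: feather(2) + closes(2) + yesterday(3) = 7 (expected 5)
Line 2: three(1) + tail(1) + hesitates(3) + like(1) + brook(1) = 7 ✓
Line 3: bridge(1) + suddenly(3) + shakes(1) = 5 ✓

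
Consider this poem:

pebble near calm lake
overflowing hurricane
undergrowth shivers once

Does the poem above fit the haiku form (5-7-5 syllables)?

Line 1: "pebble near calm lake": 2+1+1+1 = 5 ✓
Line 2: "overflowing hurricane": 4+3 = 7 ✓
Line 3: "undergrowth shivers once": 3+2+1 = 6 (expected 5)

No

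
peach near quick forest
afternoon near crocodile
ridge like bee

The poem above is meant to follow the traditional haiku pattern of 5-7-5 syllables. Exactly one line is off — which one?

Line 1: peach (1), near (1), quick (1), forest (2) → 5 ✓
Line 2: afternoon (3), near (1), crocodile (3) → 7 ✓
Line 3: ridge (1), like (1), bee (1) → 3 (expected 5)

The third line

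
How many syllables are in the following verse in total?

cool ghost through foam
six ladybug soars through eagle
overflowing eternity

20

Line 1: cool (1), ghost (1), through (1), foam (1) → 4
Line 2: six (1), ladybug (3), soars (1), through (1), eagle (2) → 8
Line 3: overflowing (4), eternity (4) → 8
Total: 4 + 8 + 8 = 20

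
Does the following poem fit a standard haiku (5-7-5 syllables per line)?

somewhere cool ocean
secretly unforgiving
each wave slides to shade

Line 1: "somewhere cool ocean": 2+1+2 = 5 ✓
Line 2: "secretly unforgiving": 3+4 = 7 ✓
Line 3: "each wave slides to shade": 1+1+1+1+1 = 5 ✓

Yes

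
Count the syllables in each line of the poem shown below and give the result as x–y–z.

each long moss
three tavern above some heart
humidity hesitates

3–7–7

Line 1: each (1), long (1), moss (1) → 3
Line 2: three (1), tavern (2), above (2), some (1), heart (1) → 7
Line 3: humidity (4), hesitates (3) → 7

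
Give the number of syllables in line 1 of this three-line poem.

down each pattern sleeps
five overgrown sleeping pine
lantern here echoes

Line 1: "down each pattern sleeps": 1+1+2+1 = 5

5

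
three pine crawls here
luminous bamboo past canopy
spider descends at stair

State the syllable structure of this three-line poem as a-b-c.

4-9-6

Line 1: three (1), pine (1), crawls (1), here (1) → 4
Line 2: luminous (3), bamboo (2), past (1), canopy (3) → 9
Line 3: spider (2), descends (2), at (1), stair (1) → 6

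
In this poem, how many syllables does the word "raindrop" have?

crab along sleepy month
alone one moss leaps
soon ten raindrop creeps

"raindrop" has 2 syllables.

2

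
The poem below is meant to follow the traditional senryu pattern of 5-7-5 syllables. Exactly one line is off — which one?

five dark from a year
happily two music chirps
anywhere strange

The third line

Line 1: five(1) + dark(1) + from(1) + a(1) + year(1) = 5 ✓
Line 2: happily(3) + two(1) + music(2) + chirps(1) = 7 ✓
Line 3: anywhere(3) + strange(1) = 4 (expected 5)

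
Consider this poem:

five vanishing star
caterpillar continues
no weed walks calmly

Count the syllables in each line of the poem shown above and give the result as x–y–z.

Line 1: five (1), vanishing (3), star (1) → 5
Line 2: caterpillar (4), continues (3) → 7
Line 3: no (1), weed (1), walks (1), calmly (2) → 5

5–7–5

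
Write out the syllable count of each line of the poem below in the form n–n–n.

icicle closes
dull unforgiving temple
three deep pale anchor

Line 1: icicle (3), closes (2) → 5
Line 2: dull (1), unforgiving (4), temple (2) → 7
Line 3: three (1), deep (1), pale (1), anchor (2) → 5

5–7–5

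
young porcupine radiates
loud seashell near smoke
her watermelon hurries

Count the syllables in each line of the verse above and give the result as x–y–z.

Line 1: young(1) + porcupine(3) + radiates(3) = 7
Line 2: loud(1) + seashell(2) + near(1) + smoke(1) = 5
Line 3: her(1) + watermelon(4) + hurries(2) = 7

7–5–7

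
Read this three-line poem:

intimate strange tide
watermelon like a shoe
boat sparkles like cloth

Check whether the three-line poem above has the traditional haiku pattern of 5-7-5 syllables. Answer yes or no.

Yes

Line 1: intimate(3) + strange(1) + tide(1) = 5 ✓
Line 2: watermelon(4) + like(1) + a(1) + shoe(1) = 7 ✓
Line 3: boat(1) + sparkles(2) + like(1) + cloth(1) = 5 ✓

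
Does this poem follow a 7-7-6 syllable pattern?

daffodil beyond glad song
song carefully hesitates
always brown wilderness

Line 1: daffodil(3) + beyond(2) + glad(1) + song(1) = 7 ✓
Line 2: song(1) + carefully(3) + hesitates(3) = 7 ✓
Line 3: always(2) + brown(1) + wilderness(3) = 6 ✓

Yes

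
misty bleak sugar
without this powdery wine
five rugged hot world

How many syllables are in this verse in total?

17

Line 1: misty (2), bleak (1), sugar (2) → 5
Line 2: without (2), this (1), powdery (3), wine (1) → 7
Line 3: five (1), rugged (2), hot (1), world (1) → 5
Total: 5 + 7 + 5 = 17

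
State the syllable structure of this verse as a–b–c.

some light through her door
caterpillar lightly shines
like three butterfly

Line 1: some (1), light (1), through (1), her (1), door (1) → 5
Line 2: caterpillar (4), lightly (2), shines (1) → 7
Line 3: like (1), three (1), butterfly (3) → 5

5–7–5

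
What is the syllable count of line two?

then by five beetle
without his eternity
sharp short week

7

Line two: without(2) + his(1) + eternity(4) = 7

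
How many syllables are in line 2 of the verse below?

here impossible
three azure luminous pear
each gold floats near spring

7

Line 2: three (1), azure (2), luminous (3), pear (1) → 7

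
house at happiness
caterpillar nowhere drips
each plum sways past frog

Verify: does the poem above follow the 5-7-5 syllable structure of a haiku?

Line 1: "house at happiness": 1+1+3 = 5 ✓
Line 2: "caterpillar nowhere drips": 4+2+1 = 7 ✓
Line 3: "each plum sways past frog": 1+1+1+1+1 = 5 ✓

Yes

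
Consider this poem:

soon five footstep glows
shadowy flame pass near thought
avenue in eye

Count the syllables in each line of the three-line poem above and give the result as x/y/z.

Line 1: soon (1), five (1), footstep (2), glows (1) → 5
Line 2: shadowy (3), flame (1), pass (1), near (1), thought (1) → 7
Line 3: avenue (3), in (1), eye (1) → 5

5/7/5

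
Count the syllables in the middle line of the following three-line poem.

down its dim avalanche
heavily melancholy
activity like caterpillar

7

The middle line: "heavily melancholy": 3+4 = 7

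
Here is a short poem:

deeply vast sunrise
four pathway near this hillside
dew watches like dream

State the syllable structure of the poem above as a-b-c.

Line 1: "deeply vast sunrise": 2+1+2 = 5
Line 2: "four pathway near this hillside": 1+2+1+1+2 = 7
Line 3: "dew watches like dream": 1+2+1+1 = 5

5-7-5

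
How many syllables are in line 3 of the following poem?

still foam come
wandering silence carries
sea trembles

3

Line 3: sea(1) + trembles(2) = 3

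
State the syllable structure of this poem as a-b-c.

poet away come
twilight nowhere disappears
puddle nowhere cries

5-7-5

Line 1: poet(2) + away(2) + come(1) = 5
Line 2: twilight(2) + nowhere(2) + disappears(3) = 7
Line 3: puddle(2) + nowhere(2) + cries(1) = 5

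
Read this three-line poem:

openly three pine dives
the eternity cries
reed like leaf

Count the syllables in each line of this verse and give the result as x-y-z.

Line 1: openly(3) + three(1) + pine(1) + dives(1) = 6
Line 2: the(1) + eternity(4) + cries(1) = 6
Line 3: reed(1) + like(1) + leaf(1) = 3

6-6-3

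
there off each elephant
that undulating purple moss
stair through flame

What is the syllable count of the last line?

3

The last line: stair(1) + through(1) + flame(1) = 3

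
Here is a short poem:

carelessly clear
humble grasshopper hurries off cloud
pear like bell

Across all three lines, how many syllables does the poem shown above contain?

16

Line 1: carelessly (3), clear (1) → 4
Line 2: humble (2), grasshopper (3), hurries (2), off (1), cloud (1) → 9
Line 3: pear (1), like (1), bell (1) → 3
Total: 4 + 9 + 3 = 16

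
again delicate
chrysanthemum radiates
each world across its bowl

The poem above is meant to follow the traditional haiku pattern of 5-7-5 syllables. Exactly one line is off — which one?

Line 1: "again delicate": 2+3 = 5 ✓
Line 2: "chrysanthemum radiates": 4+3 = 7 ✓
Line 3: "each world across its bowl": 1+1+2+1+1 = 6 (expected 5)

Line 3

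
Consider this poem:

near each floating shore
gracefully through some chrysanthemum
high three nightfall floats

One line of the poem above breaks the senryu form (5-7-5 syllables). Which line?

Line 1: near (1), each (1), floating (2), shore (1) → 5 ✓
Line 2: gracefully (3), through (1), some (1), chrysanthemum (4) → 9 (expected 7)
Line 3: high (1), three (1), nightfall (2), floats (1) → 5 ✓

Line 2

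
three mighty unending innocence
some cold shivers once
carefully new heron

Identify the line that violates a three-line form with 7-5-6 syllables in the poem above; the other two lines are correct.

Line 1

Line 1: three(1) + mighty(2) + unending(3) + innocence(3) = 9 (expected 7)
Line 2: some(1) + cold(1) + shivers(2) + once(1) = 5 ✓
Line 3: carefully(3) + new(1) + heron(2) = 6 ✓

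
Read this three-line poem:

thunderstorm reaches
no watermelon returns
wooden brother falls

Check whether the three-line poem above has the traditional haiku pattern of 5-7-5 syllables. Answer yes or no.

Yes

Line 1: "thunderstorm reaches": 3+2 = 5 ✓
Line 2: "no watermelon returns": 1+4+2 = 7 ✓
Line 3: "wooden brother falls": 2+2+1 = 5 ✓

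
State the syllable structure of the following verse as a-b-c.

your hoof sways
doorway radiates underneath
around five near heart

Line 1: your(1) + hoof(1) + sways(1) = 3
Line 2: doorway(2) + radiates(3) + underneath(3) = 8
Line 3: around(2) + five(1) + near(1) + heart(1) = 5

3-8-5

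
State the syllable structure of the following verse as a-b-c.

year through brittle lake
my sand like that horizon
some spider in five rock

Line 1: year(1) + through(1) + brittle(2) + lake(1) = 5
Line 2: my(1) + sand(1) + like(1) + that(1) + horizon(3) = 7
Line 3: some(1) + spider(2) + in(1) + five(1) + rock(1) = 6

5-7-6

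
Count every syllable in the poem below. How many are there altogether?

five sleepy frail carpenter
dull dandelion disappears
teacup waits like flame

20

Line 1: five (1), sleepy (2), frail (1), carpenter (3) → 7
Line 2: dull (1), dandelion (4), disappears (3) → 8
Line 3: teacup (2), waits (1), like (1), flame (1) → 5
Total: 7 + 8 + 5 = 20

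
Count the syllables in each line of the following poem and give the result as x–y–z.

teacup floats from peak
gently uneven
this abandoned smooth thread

Line 1: "teacup floats from peak": 2+1+1+1 = 5
Line 2: "gently uneven": 2+3 = 5
Line 3: "this abandoned smooth thread": 1+3+1+1 = 6

5–5–6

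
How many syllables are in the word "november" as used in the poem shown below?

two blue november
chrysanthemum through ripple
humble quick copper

"november" has 3 syllables.

3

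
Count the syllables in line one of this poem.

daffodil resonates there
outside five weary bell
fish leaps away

7

Line one: daffodil(3) + resonates(3) + there(1) = 7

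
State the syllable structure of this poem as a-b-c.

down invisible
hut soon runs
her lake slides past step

Line 1: down (1), invisible (4) → 5
Line 2: hut (1), soon (1), runs (1) → 3
Line 3: her (1), lake (1), slides (1), past (1), step (1) → 5

5-3-5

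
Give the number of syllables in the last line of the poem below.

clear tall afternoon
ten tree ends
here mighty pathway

5

The last line: "here mighty pathway": 1+2+2 = 5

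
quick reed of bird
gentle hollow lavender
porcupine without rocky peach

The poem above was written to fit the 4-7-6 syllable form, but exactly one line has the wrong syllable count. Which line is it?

Line 1: quick (1), reed (1), of (1), bird (1) → 4 ✓
Line 2: gentle (2), hollow (2), lavender (3) → 7 ✓
Line 3: porcupine (3), without (2), rocky (2), peach (1) → 8 (expected 6)

Line 3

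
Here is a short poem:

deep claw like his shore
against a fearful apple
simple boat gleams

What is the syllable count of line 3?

4

Line 3: "simple boat gleams": 2+1+1 = 4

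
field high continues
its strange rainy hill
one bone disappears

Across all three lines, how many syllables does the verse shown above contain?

15

Line 1: "field high continues": 1+1+3 = 5
Line 2: "its strange rainy hill": 1+1+2+1 = 5
Line 3: "one bone disappears": 1+1+3 = 5
Total: 5 + 5 + 5 = 15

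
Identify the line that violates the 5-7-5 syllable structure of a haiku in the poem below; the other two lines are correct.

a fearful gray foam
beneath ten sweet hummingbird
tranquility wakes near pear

Line 1: "a fearful gray foam": 1+2+1+1 = 5 ✓
Line 2: "beneath ten sweet hummingbird": 2+1+1+3 = 7 ✓
Line 3: "tranquility wakes near pear": 4+1+1+1 = 7 (expected 5)

Line 3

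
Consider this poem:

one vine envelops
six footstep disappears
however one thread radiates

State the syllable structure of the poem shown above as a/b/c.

Line 1: one (1), vine (1), envelops (3) → 5
Line 2: six (1), footstep (2), disappears (3) → 6
Line 3: however (3), one (1), thread (1), radiates (3) → 8

5/6/8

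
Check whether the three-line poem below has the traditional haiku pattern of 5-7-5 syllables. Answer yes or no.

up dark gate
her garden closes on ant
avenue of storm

No

Line 1: "up dark gate": 1+1+1 = 3 (expected 5)
Line 2: "her garden closes on ant": 1+2+2+1+1 = 7 ✓
Line 3: "avenue of storm": 3+1+1 = 5 ✓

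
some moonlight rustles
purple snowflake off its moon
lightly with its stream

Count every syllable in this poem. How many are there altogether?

Line 1: "some moonlight rustles": 1+2+2 = 5
Line 2: "purple snowflake off its moon": 2+2+1+1+1 = 7
Line 3: "lightly with its stream": 2+1+1+1 = 5
Total: 5 + 7 + 5 = 17

17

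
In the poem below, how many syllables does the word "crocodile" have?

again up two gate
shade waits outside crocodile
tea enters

3

"crocodile" has 3 syllables.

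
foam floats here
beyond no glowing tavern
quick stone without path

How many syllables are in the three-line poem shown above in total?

Line 1: foam(1) + floats(1) + here(1) = 3
Line 2: beyond(2) + no(1) + glowing(2) + tavern(2) = 7
Line 3: quick(1) + stone(1) + without(2) + path(1) = 5
Total: 3 + 7 + 5 = 15

15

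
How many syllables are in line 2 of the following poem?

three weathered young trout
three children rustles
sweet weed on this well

Line 2: three (1), children (2), rustles (2) → 5

5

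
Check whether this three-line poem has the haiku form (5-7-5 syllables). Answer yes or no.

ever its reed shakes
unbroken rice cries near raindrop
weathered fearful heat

No

Line 1: ever(2) + its(1) + reed(1) + shakes(1) = 5 ✓
Line 2: unbroken(3) + rice(1) + cries(1) + near(1) + raindrop(2) = 8 (expected 7)
Line 3: weathered(2) + fearful(2) + heat(1) = 5 ✓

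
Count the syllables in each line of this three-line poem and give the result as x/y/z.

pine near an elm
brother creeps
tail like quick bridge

Line 1: "pine near an elm": 1+1+1+1 = 4
Line 2: "brother creeps": 2+1 = 3
Line 3: "tail like quick bridge": 1+1+1+1 = 4

4/3/4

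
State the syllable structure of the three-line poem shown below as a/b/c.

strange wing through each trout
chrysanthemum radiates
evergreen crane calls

Line 1: strange (1), wing (1), through (1), each (1), trout (1) → 5
Line 2: chrysanthemum (4), radiates (3) → 7
Line 3: evergreen (3), crane (1), calls (1) → 5

5/7/5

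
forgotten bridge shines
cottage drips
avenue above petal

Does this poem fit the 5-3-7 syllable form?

Yes

Line 1: forgotten(3) + bridge(1) + shines(1) = 5 ✓
Line 2: cottage(2) + drips(1) = 3 ✓
Line 3: avenue(3) + above(2) + petal(2) = 7 ✓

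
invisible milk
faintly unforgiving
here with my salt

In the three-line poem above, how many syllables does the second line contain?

The second line: faintly(2) + unforgiving(4) = 6

6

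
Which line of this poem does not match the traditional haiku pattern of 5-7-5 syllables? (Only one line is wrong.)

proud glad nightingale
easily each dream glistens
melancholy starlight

The third line

Line 1: proud(1) + glad(1) + nightingale(3) = 5 ✓
Line 2: easily(3) + each(1) + dream(1) + glistens(2) = 7 ✓
Line 3: melancholy(4) + starlight(2) = 6 (expected 5)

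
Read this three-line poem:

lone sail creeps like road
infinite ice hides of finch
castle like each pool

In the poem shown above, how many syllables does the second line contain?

The second line: infinite (3), ice (1), hides (1), of (1), finch (1) → 7

7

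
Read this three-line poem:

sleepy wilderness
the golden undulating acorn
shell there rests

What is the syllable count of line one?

5

Line one: sleepy (2), wilderness (3) → 5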